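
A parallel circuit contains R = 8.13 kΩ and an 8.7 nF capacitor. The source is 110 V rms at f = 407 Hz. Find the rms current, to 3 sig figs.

13.7 mA

ω = 2πf = 2557 rad/s
X_C = 1/(ωC) = 44900 Ω
Parallel: admittances add. Y = 1/R + jωC
Y = (0.000123 + j2.22e-05) S
|Y| = 0.000125 S → |Z| = 1/|Y| = 8000 Ω, ∠Z = −∠Y = -10.3°
I = V/|Z| = 110/8000 = 13.7 mA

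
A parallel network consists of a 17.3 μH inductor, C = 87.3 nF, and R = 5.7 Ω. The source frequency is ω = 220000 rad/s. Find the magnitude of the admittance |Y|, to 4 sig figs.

300.1 mS

X_L = ωL = 3.806 Ω
X_C = 1/(ωC) = 52.07 Ω
Parallel: admittances add. Y = 1/R + 1/(jωL) + jωC
Y = (0.1754 − j0.2435) S
|Y| = 0.3001 S → |Z| = 1/|Y| = 3.332 Ω, ∠Z = −∠Y = 54.23°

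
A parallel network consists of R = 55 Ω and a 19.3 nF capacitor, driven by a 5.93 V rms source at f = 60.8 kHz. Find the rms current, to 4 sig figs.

ω = 2πf = 382000 rad/s
X_C = 1/(ωC) = 135.6 Ω
Parallel: admittances add. Y = 1/R + jωC
Y = (0.01818 + j0.007373) S
|Y| = 0.01962 S → |Z| = 1/|Y| = 50.97 Ω, ∠Z = −∠Y = -22.07°
I = V/|Z| = 5.93/50.97 = 116.3 mA

116.3 mA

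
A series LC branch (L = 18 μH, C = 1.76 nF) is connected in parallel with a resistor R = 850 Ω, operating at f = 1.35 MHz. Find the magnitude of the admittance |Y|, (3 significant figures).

11.7 mS

ω = 2πf = 8.482e+06 rad/s
X_L = ωL = 153 Ω
X_C = 1/(ωC) = 67.0 Ω
Branch 1: Z₁ = R = 850 Ω
Branch 2 (series LC): Z₂ = j(X_L − X_C) = j85.7 Ω
Parallel: Z = Z₁Z₂/(Z₁+Z₂), |Z| = 85.3 Ω, ∠Z = 84.2°
|Y| = 1/|Z| = 11.7 mS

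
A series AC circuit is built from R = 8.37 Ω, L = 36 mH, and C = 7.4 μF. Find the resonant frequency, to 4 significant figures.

308.4 Hz

ω₀ = 1/√(LC) = 1/√(0.036 × 7.4e-06) = 1937 rad/s
f₀ = ω₀/(2π) = 308.4 Hz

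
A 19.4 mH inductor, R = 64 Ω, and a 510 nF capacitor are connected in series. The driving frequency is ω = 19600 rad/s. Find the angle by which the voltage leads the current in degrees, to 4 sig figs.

X_L = ωL = 380.2 Ω
X_C = 1/(ωC) = 100.0 Ω
Net reactance X = X_L − X_C = 280.2 Ω
Z = 64.00 + j280.2 Ω
|Z| = √(64.00² + 280.2²) = 287.4 Ω
∠Z = arctan(280.2/64.00) = 77.13°

77.13°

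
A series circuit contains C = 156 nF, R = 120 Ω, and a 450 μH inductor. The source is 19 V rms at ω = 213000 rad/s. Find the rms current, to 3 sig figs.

139 mA

X_L = ωL = 95.8 Ω
X_C = 1/(ωC) = 30.1 Ω
Net reactance X = X_L − X_C = 65.8 Ω
Z = 120 + j65.8 Ω
|Z| = √(120² + 65.8²) = 137 Ω
I = V/|Z| = 19/137 = 139 mA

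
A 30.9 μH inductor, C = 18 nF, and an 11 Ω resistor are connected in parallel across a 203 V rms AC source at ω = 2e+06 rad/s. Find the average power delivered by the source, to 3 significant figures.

X_L = ωL = 61.8 Ω
X_C = 1/(ωC) = 27.8 Ω
Parallel: admittances add. Y = 1/R + 1/(jωL) + jωC
Y = (0.0909 + j0.0198) S
|Y| = 0.0930 S → |Z| = 1/|Y| = 10.7 Ω, ∠Z = −∠Y = -12.3°
I = V/|Z| = 18.9 A
P = VI cos φ = 203 × 18.9 × cos(-12.3°) = 3.75 kW

3.75 kW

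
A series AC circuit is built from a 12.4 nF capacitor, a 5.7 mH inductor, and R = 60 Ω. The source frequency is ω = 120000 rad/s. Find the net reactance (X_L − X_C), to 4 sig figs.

11.96 Ω

X_L = ωL = 684.0 Ω
X_C = 1/(ωC) = 672.0 Ω
X = 684.0 − 672.0 = 11.96 Ω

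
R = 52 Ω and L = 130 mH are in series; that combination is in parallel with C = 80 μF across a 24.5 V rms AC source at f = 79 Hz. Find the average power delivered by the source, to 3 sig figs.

4.54 W

ω = 2πf = 496.4 rad/s
X_L = ωL = 64.5 Ω
X_C = 1/(ωC) = 25.2 Ω
Branch 1 (R+jX_L): Z₁ = 52.0 + j64.5 Ω, |Z₁| = 82.9 Ω
Branch 2 (−jX_C): Z₂ = −j25.2 Ω
Parallel: Z = Z₁Z₂/(Z₁+Z₂), |Z| = 32.0 Ω, ∠Z = -76.0°
I = V/|Z| = 766 mA
P = VI cos φ = 24.5 × 0.766 × cos(-76.0°) = 4.54 W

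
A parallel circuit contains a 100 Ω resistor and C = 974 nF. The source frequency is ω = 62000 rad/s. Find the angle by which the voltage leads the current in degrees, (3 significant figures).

-80.6°

X_C = 1/(ωC) = 16.6 Ω
Parallel: admittances add. Y = 1/R + jωC
Y = (0.0100 + j0.0604) S
|Y| = 0.0612 S → |Z| = 1/|Y| = 16.3 Ω, ∠Z = −∠Y = -80.6°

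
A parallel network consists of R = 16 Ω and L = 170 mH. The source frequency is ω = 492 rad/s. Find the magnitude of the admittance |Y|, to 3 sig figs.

X_L = ωL = 83.6 Ω
Parallel: admittances add. Y = 1/R + 1/(jωL)
Y = (0.0625 − j0.0120) S
|Y| = 0.0636 S → |Z| = 1/|Y| = 15.7 Ω, ∠Z = −∠Y = 10.8°

63.6 mS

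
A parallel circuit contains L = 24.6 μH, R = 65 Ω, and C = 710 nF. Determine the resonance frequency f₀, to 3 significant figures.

38.1 kHz

ω₀ = 1/√(LC) = 1/√(2.46e-05 × 7.1e-07) = 239300 rad/s
f₀ = ω₀/(2π) = 38.1 kHz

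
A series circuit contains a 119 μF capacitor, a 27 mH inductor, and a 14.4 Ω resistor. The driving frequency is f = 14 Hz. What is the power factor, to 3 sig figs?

0.153

ω = 2πf = 87.96 rad/s
X_L = ωL = 2.38 Ω
X_C = 1/(ωC) = 95.5 Ω
Net reactance X = X_L − X_C = -93.2 Ω
Z = 14.4 − j93.2 Ω
|Z| = √(14.4² + 93.2²) = 94.3 Ω
∠Z = arctan(-93.2/14.4) = -81.2°
cos φ = cos(-81.2°) = 0.153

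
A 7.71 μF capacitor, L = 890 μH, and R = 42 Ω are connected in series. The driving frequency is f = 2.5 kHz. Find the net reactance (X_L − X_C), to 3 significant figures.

5.72 Ω

ω = 2πf = 15710 rad/s
X_L = ωL = 14.0 Ω
X_C = 1/(ωC) = 8.26 Ω
X = 14.0 − 8.26 = 5.72 Ω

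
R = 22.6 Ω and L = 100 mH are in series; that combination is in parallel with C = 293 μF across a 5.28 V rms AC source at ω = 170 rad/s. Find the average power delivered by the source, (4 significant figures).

787.8 mW

X_L = ωL = 17.00 Ω
X_C = 1/(ωC) = 20.08 Ω
Branch 1 (R+jX_L): Z₁ = 22.60 + j17.00 Ω, |Z₁| = 28.28 Ω
Branch 2 (−jX_C): Z₂ = −j20.08 Ω
Parallel: Z = Z₁Z₂/(Z₁+Z₂), |Z| = 24.89 Ω, ∠Z = -45.30°
I = V/|Z| = 212.1 mA
P = VI cos φ = 5.28 × 0.2121 × cos(-45.30°) = 787.8 mW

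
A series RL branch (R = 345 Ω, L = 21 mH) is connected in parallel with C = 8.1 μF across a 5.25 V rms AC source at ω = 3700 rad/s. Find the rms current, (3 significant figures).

155 mA

X_L = ωL = 77.7 Ω
X_C = 1/(ωC) = 33.4 Ω
Branch 1 (R+jX_L): Z₁ = 345 + j77.7 Ω, |Z₁| = 354 Ω
Branch 2 (−jX_C): Z₂ = −j33.4 Ω
Parallel: Z = Z₁Z₂/(Z₁+Z₂), |Z| = 33.9 Ω, ∠Z = -84.6°
I = V/|Z| = 5.25/33.9 = 155 mA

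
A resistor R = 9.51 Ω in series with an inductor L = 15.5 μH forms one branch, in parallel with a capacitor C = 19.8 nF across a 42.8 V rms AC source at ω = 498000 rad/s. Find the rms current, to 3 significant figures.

X_L = ωL = 7.72 Ω
X_C = 1/(ωC) = 101 Ω
Branch 1 (R+jX_L): Z₁ = 9.51 + j7.72 Ω, |Z₁| = 12.2 Ω
Branch 2 (−jX_C): Z₂ = −j101 Ω
Parallel: Z = Z₁Z₂/(Z₁+Z₂), |Z| = 13.2 Ω, ∠Z = 33.3°
I = V/|Z| = 42.8/13.2 = 3.24 A

3.24 A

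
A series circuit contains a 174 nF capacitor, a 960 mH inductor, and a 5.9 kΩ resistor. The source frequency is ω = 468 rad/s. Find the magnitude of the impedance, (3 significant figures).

X_L = ωL = 449 Ω
X_C = 1/(ωC) = 12300 Ω
Net reactance X = X_L − X_C = -11800 Ω
Z = 5900 − j11800 Ω
|Z| = √(5900² + 11800²) = 13200 Ω

13200 Ω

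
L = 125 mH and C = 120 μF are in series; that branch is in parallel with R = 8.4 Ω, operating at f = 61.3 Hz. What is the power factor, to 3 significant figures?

ω = 2πf = 385.2 rad/s
X_L = ωL = 48.1 Ω
X_C = 1/(ωC) = 21.6 Ω
Branch 1: Z₁ = R = 8.40 Ω
Branch 2 (series LC): Z₂ = j(X_L − X_C) = j26.5 Ω
Parallel: Z = Z₁Z₂/(Z₁+Z₂), |Z| = 8.01 Ω, ∠Z = 17.6°
cos φ = cos(17.6°) = 0.953

0.953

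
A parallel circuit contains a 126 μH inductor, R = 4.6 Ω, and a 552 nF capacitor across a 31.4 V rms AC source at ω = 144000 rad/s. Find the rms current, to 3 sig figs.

X_L = ωL = 18.1 Ω
X_C = 1/(ωC) = 12.6 Ω
Parallel: admittances add. Y = 1/R + 1/(jωL) + jωC
Y = (0.217 + j0.0244) S
|Y| = 0.219 S → |Z| = 1/|Y| = 4.57 Ω, ∠Z = −∠Y = -6.40°
I = V/|Z| = 31.4/4.57 = 6.87 A

6.87 A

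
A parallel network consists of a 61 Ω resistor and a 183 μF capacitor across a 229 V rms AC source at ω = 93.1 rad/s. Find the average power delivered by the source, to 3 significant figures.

860 W

X_C = 1/(ωC) = 58.7 Ω
Parallel: admittances add. Y = 1/R + jωC
Y = (0.0164 + j0.0170) S
|Y| = 0.0236 S → |Z| = 1/|Y| = 42.3 Ω, ∠Z = −∠Y = -46.1°
I = V/|Z| = 5.41 A
P = VI cos φ = 229 × 5.41 × cos(-46.1°) = 860 W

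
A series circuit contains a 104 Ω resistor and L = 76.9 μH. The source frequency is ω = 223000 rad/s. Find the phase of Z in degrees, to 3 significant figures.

9.36°

X_L = ωL = 17.1 Ω
Z = 104 + j17.1 Ω
|Z| = √(104² + 17.1²) = 105 Ω
∠Z = arctan(17.1/104) = 9.36°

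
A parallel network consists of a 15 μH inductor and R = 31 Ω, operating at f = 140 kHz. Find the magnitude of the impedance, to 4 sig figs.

12.14 Ω

ω = 2πf = 879600 rad/s
X_L = ωL = 13.19 Ω
Parallel: admittances add. Y = 1/R + 1/(jωL)
Y = (0.03226 − j0.07579) S
|Y| = 0.08237 S → |Z| = 1/|Y| = 12.14 Ω, ∠Z = −∠Y = 66.94°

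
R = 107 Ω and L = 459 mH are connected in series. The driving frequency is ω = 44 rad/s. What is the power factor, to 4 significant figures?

0.9826

X_L = ωL = 20.20 Ω
Z = 107.0 + j20.20 Ω
|Z| = √(107.0² + 20.20²) = 108.9 Ω
∠Z = arctan(20.20/107.0) = 10.69°
cos φ = cos(10.69°) = 0.9826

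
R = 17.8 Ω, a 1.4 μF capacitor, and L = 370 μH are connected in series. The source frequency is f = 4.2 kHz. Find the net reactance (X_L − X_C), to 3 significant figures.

-17.3 Ω

ω = 2πf = 26390 rad/s
X_L = ωL = 9.76 Ω
X_C = 1/(ωC) = 27.1 Ω
X = 9.76 − 27.1 = -17.3 Ω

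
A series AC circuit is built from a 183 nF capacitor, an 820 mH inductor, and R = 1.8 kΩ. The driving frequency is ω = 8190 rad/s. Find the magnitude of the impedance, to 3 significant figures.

X_L = ωL = 6720 Ω
X_C = 1/(ωC) = 667 Ω
Net reactance X = X_L − X_C = 6050 Ω
Z = 1800 + j6050 Ω
|Z| = √(1800² + 6050²) = 6310 Ω

6310 Ω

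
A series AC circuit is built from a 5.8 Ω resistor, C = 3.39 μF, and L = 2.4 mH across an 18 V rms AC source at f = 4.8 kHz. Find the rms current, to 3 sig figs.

286 mA

ω = 2πf = 30160 rad/s
X_L = ωL = 72.4 Ω
X_C = 1/(ωC) = 9.78 Ω
Net reactance X = X_L − X_C = 62.6 Ω
Z = 5.80 + j62.6 Ω
|Z| = √(5.80² + 62.6²) = 62.9 Ω
I = V/|Z| = 18/62.9 = 286 mA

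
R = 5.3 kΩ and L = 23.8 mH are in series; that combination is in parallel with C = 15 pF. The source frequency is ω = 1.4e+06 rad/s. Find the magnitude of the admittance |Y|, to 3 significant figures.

9.49 μS

X_L = ωL = 33300 Ω
X_C = 1/(ωC) = 47600 Ω
Branch 1 (R+jX_L): Z₁ = 5300 + j33300 Ω, |Z₁| = 33700 Ω
Branch 2 (−jX_C): Z₂ = −j47600 Ω
Parallel: Z = Z₁Z₂/(Z₁+Z₂), |Z| = 105000 Ω, ∠Z = 60.6°
|Y| = 1/|Z| = 9.49 μS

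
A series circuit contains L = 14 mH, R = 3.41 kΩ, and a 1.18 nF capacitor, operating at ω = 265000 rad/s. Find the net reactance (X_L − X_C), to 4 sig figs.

512.0 Ω

X_L = ωL = 3710 Ω
X_C = 1/(ωC) = 3198 Ω
X = 3710 − 3198 = 512.0 Ω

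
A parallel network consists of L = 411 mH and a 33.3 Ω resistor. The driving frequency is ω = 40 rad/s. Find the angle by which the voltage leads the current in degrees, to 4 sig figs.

63.72°

X_L = ωL = 16.44 Ω
Parallel: admittances add. Y = 1/R + 1/(jωL)
Y = (0.03003 − j0.06083) S
|Y| = 0.06784 S → |Z| = 1/|Y| = 14.74 Ω, ∠Z = −∠Y = 63.72°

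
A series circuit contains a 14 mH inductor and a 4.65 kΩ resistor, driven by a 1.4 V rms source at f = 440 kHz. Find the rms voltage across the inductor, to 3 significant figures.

ω = 2πf = 2.765e+06 rad/s
X_L = ωL = 38700 Ω
Z = 4650 + j38700 Ω
|Z| = √(4650² + 38700²) = 39000 Ω
I = V/|Z| = 35.9 μA
V_L = I·|Z_L| = 3.59e-05 × 38700 = 1.39 V

1.39 V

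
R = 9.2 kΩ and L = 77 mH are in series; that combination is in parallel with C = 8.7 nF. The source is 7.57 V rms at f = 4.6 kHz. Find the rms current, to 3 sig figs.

1.88 mA

ω = 2πf = 28900 rad/s
X_L = ωL = 2230 Ω
X_C = 1/(ωC) = 3980 Ω
Branch 1 (R+jX_L): Z₁ = 9200 + j2230 Ω, |Z₁| = 9470 Ω
Branch 2 (−jX_C): Z₂ = −j3980 Ω
Parallel: Z = Z₁Z₂/(Z₁+Z₂), |Z| = 4020 Ω, ∠Z = -65.6°
I = V/|Z| = 7.57/4020 = 1.88 mA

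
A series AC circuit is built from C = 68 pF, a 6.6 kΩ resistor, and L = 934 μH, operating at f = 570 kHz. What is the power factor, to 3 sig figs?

ω = 2πf = 3.581e+06 rad/s
X_L = ωL = 3350 Ω
X_C = 1/(ωC) = 4110 Ω
Net reactance X = X_L − X_C = -761 Ω
Z = 6600 − j761 Ω
|Z| = √(6600² + 761²) = 6640 Ω
∠Z = arctan(-761/6600) = -6.58°
cos φ = cos(-6.58°) = 0.993

0.993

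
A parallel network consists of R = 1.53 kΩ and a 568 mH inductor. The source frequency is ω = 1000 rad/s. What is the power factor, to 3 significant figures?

X_L = ωL = 568 Ω
Parallel: admittances add. Y = 1/R + 1/(jωL)
Y = (0.000654 − j0.00176) S
|Y| = 0.00188 S → |Z| = 1/|Y| = 532 Ω, ∠Z = −∠Y = 69.6°
cos φ = cos(69.6°) = 0.348

0.348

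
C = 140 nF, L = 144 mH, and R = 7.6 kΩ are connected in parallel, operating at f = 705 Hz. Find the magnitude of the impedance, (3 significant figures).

1050 Ω

ω = 2πf = 4430 rad/s
X_L = ωL = 638 Ω
X_C = 1/(ωC) = 1610 Ω
Parallel: admittances add. Y = 1/R + 1/(jωL) + jωC
Y = (0.000132 − j0.000948) S
|Y| = 0.000957 S → |Z| = 1/|Y| = 1050 Ω, ∠Z = −∠Y = 82.1°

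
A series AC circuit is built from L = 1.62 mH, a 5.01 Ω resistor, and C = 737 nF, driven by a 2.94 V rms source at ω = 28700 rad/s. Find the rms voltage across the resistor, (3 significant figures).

2.90 V

X_L = ωL = 46.5 Ω
X_C = 1/(ωC) = 47.3 Ω
Net reactance X = X_L − X_C = -0.783 Ω
Z = 5.01 − j0.783 Ω
|Z| = √(5.01² + 0.783²) = 5.07 Ω
I = V/|Z| = 580 mA
V_R = I·|Z_R| = 0.580 × 5.01 = 2.90 V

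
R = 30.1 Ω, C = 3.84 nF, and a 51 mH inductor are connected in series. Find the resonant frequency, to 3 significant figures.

11.4 kHz

ω₀ = 1/√(LC) = 1/√(0.051 × 3.84e-09) = 71460 rad/s
f₀ = ω₀/(2π) = 11.4 kHz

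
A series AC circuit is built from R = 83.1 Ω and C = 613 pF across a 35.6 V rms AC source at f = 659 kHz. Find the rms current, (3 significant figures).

ω = 2πf = 4.141e+06 rad/s
X_C = 1/(ωC) = 394 Ω
Z = 83.1 − j394 Ω
|Z| = √(83.1² + 394²) = 403 Ω
I = V/|Z| = 35.6/403 = 88.4 mA

88.4 mA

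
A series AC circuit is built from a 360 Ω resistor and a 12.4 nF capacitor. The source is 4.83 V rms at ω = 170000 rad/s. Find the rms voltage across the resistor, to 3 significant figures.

X_C = 1/(ωC) = 474 Ω
Z = 360 − j474 Ω
|Z| = √(360² + 474²) = 596 Ω
I = V/|Z| = 8.11 mA
V_R = I·|Z_R| = 0.00811 × 360 = 2.92 V

2.92 V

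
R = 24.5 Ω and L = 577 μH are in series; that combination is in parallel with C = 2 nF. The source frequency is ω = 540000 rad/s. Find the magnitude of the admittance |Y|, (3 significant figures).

2.12 mS

X_L = ωL = 312 Ω
X_C = 1/(ωC) = 926 Ω
Branch 1 (R+jX_L): Z₁ = 24.5 + j312 Ω, |Z₁| = 313 Ω
Branch 2 (−jX_C): Z₂ = −j926 Ω
Parallel: Z = Z₁Z₂/(Z₁+Z₂), |Z| = 471 Ω, ∠Z = 83.2°
|Y| = 1/|Z| = 2.12 mS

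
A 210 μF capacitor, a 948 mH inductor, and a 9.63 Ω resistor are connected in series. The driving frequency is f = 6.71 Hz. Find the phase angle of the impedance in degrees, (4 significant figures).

-82.48°

ω = 2πf = 42.16 rad/s
X_L = ωL = 39.97 Ω
X_C = 1/(ωC) = 112.9 Ω
Net reactance X = X_L − X_C = -72.98 Ω
Z = 9.630 − j72.98 Ω
|Z| = √(9.630² + 72.98²) = 73.61 Ω
∠Z = arctan(-72.98/9.630) = -82.48°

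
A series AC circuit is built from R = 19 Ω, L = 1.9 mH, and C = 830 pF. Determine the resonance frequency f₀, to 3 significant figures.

127 kHz

ω₀ = 1/√(LC) = 1/√(0.0019 × 8.3e-10) = 796300 rad/s
f₀ = ω₀/(2π) = 127 kHz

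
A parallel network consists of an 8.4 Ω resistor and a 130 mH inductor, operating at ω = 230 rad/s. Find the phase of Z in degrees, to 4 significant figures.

X_L = ωL = 29.90 Ω
Parallel: admittances add. Y = 1/R + 1/(jωL)
Y = (0.1190 − j0.03344) S
|Y| = 0.1237 S → |Z| = 1/|Y| = 8.087 Ω, ∠Z = −∠Y = 15.69°

15.69°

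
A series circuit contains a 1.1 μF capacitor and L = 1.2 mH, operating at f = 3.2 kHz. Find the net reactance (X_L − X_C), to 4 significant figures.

ω = 2πf = 20110 rad/s
X_L = ωL = 24.13 Ω
X_C = 1/(ωC) = 45.21 Ω
X = 24.13 − 45.21 = -21.09 Ω

-21.09 Ω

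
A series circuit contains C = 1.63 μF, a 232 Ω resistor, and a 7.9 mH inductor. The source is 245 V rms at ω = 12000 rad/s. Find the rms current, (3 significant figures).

X_L = ωL = 94.8 Ω
X_C = 1/(ωC) = 51.1 Ω
Net reactance X = X_L − X_C = 43.7 Ω
Z = 232 + j43.7 Ω
|Z| = √(232² + 43.7²) = 236 Ω
I = V/|Z| = 245/236 = 1.04 A

1.04 A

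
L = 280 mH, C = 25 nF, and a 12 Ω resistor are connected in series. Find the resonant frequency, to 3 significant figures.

1.90 kHz

ω₀ = 1/√(LC) = 1/√(0.28 × 2.5e-08) = 11950 rad/s
f₀ = ω₀/(2π) = 1.90 kHz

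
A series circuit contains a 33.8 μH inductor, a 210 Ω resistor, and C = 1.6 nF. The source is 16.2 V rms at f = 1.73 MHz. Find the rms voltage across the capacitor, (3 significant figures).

ω = 2πf = 1.087e+07 rad/s
X_L = ωL = 367 Ω
X_C = 1/(ωC) = 57.5 Ω
Net reactance X = X_L − X_C = 310 Ω
Z = 210 + j310 Ω
|Z| = √(210² + 310²) = 374 Ω
I = V/|Z| = 43.3 mA
V_C = I·|Z_C| = 0.0433 × 57.5 = 2.49 V

2.49 V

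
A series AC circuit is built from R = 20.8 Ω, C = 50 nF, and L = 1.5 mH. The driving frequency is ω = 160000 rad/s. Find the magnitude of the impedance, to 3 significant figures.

X_L = ωL = 240 Ω
X_C = 1/(ωC) = 125 Ω
Net reactance X = X_L − X_C = 115 Ω
Z = 20.8 + j115 Ω
|Z| = √(20.8² + 115²) = 117 Ω

117 Ω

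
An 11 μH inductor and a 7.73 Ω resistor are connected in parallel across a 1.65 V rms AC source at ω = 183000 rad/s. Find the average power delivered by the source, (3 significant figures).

X_L = ωL = 2.01 Ω
Parallel: admittances add. Y = 1/R + 1/(jωL)
Y = (0.129 − j0.497) S
|Y| = 0.513 S → |Z| = 1/|Y| = 1.95 Ω, ∠Z = −∠Y = 75.4°
I = V/|Z| = 847 mA
P = VI cos φ = 1.65 × 0.847 × cos(75.4°) = 352 mW

352 mW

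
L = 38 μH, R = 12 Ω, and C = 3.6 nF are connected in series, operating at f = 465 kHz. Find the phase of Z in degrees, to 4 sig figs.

53.04°

ω = 2πf = 2.922e+06 rad/s
X_L = ωL = 111.0 Ω
X_C = 1/(ωC) = 95.07 Ω
Net reactance X = X_L − X_C = 15.95 Ω
Z = 12.00 + j15.95 Ω
|Z| = √(12.00² + 15.95²) = 19.96 Ω
∠Z = arctan(15.95/12.00) = 53.04°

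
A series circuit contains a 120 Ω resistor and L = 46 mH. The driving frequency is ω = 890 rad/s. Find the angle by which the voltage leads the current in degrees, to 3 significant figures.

X_L = ωL = 40.9 Ω
Z = 120 + j40.9 Ω
|Z| = √(120² + 40.9²) = 127 Ω
∠Z = arctan(40.9/120) = 18.8°

18.8°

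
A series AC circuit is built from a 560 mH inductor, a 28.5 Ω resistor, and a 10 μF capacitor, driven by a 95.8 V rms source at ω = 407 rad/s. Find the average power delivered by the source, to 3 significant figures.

X_L = ωL = 228 Ω
X_C = 1/(ωC) = 246 Ω
Net reactance X = X_L − X_C = -17.8 Ω
Z = 28.5 − j17.8 Ω
|Z| = √(28.5² + 17.8²) = 33.6 Ω
∠Z = arctan(-17.8/28.5) = -32.0°
I = V/|Z| = 2.85 A
P = VI cos φ = 95.8 × 2.85 × cos(-32.0°) = 232 W

232 W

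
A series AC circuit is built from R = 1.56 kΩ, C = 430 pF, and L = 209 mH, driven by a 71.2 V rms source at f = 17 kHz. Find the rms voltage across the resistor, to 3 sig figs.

67.1 V

ω = 2πf = 106800 rad/s
X_L = ωL = 22300 Ω
X_C = 1/(ωC) = 21800 Ω
Net reactance X = X_L − X_C = 552 Ω
Z = 1560 + j552 Ω
|Z| = √(1560² + 552²) = 1650 Ω
I = V/|Z| = 43.0 mA
V_R = I·|Z_R| = 0.0430 × 1560 = 67.1 V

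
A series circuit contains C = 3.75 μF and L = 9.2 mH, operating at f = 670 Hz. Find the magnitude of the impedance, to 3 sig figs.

24.6 Ω

ω = 2πf = 4210 rad/s
X_L = ωL = 38.7 Ω
X_C = 1/(ωC) = 63.3 Ω
Net reactance X = X_L − X_C = -24.6 Ω
Z = − j24.6 Ω
|Z| = √(0² + 24.6²) = 24.6 Ω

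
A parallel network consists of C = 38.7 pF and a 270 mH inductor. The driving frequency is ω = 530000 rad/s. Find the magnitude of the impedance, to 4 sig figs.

73950 Ω

X_L = ωL = 143100 Ω
X_C = 1/(ωC) = 48750 Ω
Parallel: admittances add. Y = 1/(jωL) + jωC
Y = (0 + j1.352e-05) S
|Y| = 1.352e-05 S → |Z| = 1/|Y| = 73950 Ω, ∠Z = −∠Y = -90.00°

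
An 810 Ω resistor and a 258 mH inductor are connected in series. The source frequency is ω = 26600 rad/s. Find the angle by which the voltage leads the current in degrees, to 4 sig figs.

X_L = ωL = 6863 Ω
Z = 810.0 + j6863 Ω
|Z| = √(810.0² + 6863²) = 6910 Ω
∠Z = arctan(6863/810.0) = 83.27°

83.27°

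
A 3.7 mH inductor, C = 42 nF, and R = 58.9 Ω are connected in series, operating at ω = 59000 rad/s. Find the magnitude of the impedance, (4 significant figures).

194.4 Ω

X_L = ωL = 218.3 Ω
X_C = 1/(ωC) = 403.6 Ω
Net reactance X = X_L − X_C = -185.3 Ω
Z = 58.90 − j185.3 Ω
|Z| = √(58.90² + 185.3²) = 194.4 Ω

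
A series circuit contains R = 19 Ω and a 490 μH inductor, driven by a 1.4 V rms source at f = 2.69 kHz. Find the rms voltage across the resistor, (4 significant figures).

ω = 2πf = 16900 rad/s
X_L = ωL = 8.282 Ω
Z = 19.00 + j8.282 Ω
|Z| = √(19.00² + 8.282²) = 20.73 Ω
I = V/|Z| = 67.55 mA
V_R = I·|Z_R| = 0.06755 × 19.00 = 1.283 V

1.283 V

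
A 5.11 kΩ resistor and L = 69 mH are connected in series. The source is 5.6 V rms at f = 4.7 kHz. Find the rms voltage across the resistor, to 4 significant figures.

ω = 2πf = 29530 rad/s
X_L = ωL = 2038 Ω
Z = 5110 + j2038 Ω
|Z| = √(5110² + 2038²) = 5501 Ω
I = V/|Z| = 1.018 mA
V_R = I·|Z_R| = 0.001018 × 5110 = 5.202 V

5.202 V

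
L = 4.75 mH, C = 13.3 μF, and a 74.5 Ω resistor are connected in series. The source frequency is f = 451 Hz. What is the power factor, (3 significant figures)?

0.985

ω = 2πf = 2834 rad/s
X_L = ωL = 13.5 Ω
X_C = 1/(ωC) = 26.5 Ω
Net reactance X = X_L − X_C = -13.1 Ω
Z = 74.5 − j13.1 Ω
|Z| = √(74.5² + 13.1²) = 75.6 Ω
∠Z = arctan(-13.1/74.5) = -9.95°
cos φ = cos(-9.95°) = 0.985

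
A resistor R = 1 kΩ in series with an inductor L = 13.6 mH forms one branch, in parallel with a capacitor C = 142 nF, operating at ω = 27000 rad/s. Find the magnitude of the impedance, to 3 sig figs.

X_L = ωL = 367 Ω
X_C = 1/(ωC) = 261 Ω
Branch 1 (R+jX_L): Z₁ = 1000 + j367 Ω, |Z₁| = 1070 Ω
Branch 2 (−jX_C): Z₂ = −j261 Ω
Parallel: Z = Z₁Z₂/(Z₁+Z₂), |Z| = 276 Ω, ∠Z = -75.9°

276 Ω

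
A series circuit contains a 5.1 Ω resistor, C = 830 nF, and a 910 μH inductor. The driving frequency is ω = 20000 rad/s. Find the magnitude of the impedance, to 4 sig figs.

42.35 Ω

X_L = ωL = 18.20 Ω
X_C = 1/(ωC) = 60.24 Ω
Net reactance X = X_L − X_C = -42.04 Ω
Z = 5.100 − j42.04 Ω
|Z| = √(5.100² + 42.04²) = 42.35 Ω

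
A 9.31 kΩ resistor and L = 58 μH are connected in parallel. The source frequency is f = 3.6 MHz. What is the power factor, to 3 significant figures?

ω = 2πf = 2.262e+07 rad/s
X_L = ωL = 1310 Ω
Parallel: admittances add. Y = 1/R + 1/(jωL)
Y = (0.000107 − j0.000762) S
|Y| = 0.000770 S → |Z| = 1/|Y| = 1300 Ω, ∠Z = −∠Y = 82.0°
cos φ = cos(82.0°) = 0.140

0.140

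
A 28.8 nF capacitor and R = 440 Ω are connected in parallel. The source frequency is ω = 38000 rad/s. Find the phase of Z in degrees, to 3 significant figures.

X_C = 1/(ωC) = 914 Ω
Parallel: admittances add. Y = 1/R + jωC
Y = (0.00227 + j0.00109) S
|Y| = 0.00252 S → |Z| = 1/|Y| = 396 Ω, ∠Z = −∠Y = -25.7°

-25.7°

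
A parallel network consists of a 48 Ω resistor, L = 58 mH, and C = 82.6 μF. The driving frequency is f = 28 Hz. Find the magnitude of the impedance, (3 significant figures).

ω = 2πf = 175.9 rad/s
X_L = ωL = 10.2 Ω
X_C = 1/(ωC) = 68.8 Ω
Parallel: admittances add. Y = 1/R + 1/(jωL) + jωC
Y = (0.0208 − j0.0835) S
|Y| = 0.0860 S → |Z| = 1/|Y| = 11.6 Ω, ∠Z = −∠Y = 76.0°

11.6 Ω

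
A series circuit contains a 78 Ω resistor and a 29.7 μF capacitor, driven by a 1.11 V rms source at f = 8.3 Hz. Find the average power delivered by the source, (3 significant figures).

ω = 2πf = 52.15 rad/s
X_C = 1/(ωC) = 646 Ω
Z = 78.0 − j646 Ω
|Z| = √(78.0² + 646²) = 650 Ω
∠Z = arctan(-646/78.0) = -83.1°
I = V/|Z| = 1.71 mA
P = VI cos φ = 1.11 × 0.00171 × cos(-83.1°) = 227 μW

227 μW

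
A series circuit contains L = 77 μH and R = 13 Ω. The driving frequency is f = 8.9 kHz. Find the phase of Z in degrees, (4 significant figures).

ω = 2πf = 55920 rad/s
X_L = ωL = 4.306 Ω
Z = 13.00 + j4.306 Ω
|Z| = √(13.00² + 4.306²) = 13.69 Ω
∠Z = arctan(4.306/13.00) = 18.33°

18.33°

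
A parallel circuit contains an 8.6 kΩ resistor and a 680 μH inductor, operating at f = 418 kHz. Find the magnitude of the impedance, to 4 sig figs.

1749 Ω

ω = 2πf = 2.626e+06 rad/s
X_L = ωL = 1786 Ω
Parallel: admittances add. Y = 1/R + 1/(jωL)
Y = (0.0001163 − j0.0005599) S
|Y| = 0.0005719 S → |Z| = 1/|Y| = 1749 Ω, ∠Z = −∠Y = 78.27°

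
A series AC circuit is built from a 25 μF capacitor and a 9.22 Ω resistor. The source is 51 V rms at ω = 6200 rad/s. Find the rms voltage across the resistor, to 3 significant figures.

41.8 V

X_C = 1/(ωC) = 6.45 Ω
Z = 9.22 − j6.45 Ω
|Z| = √(9.22² + 6.45²) = 11.3 Ω
I = V/|Z| = 4.53 A
V_R = I·|Z_R| = 4.53 × 9.22 = 41.8 V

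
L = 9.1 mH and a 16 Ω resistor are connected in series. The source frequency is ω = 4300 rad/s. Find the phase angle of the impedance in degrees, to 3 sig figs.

X_L = ωL = 39.1 Ω
Z = 16.0 + j39.1 Ω
|Z| = √(16.0² + 39.1²) = 42.3 Ω
∠Z = arctan(39.1/16.0) = 67.8°

67.8°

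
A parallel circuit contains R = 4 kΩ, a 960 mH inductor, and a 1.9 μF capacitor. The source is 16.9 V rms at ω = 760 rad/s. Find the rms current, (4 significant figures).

4.403 mA

X_L = ωL = 729.6 Ω
X_C = 1/(ωC) = 692.5 Ω
Parallel: admittances add. Y = 1/R + 1/(jωL) + jωC
Y = (0.0002500 + j7.339e-05) S
|Y| = 0.0002605 S → |Z| = 1/|Y| = 3838 Ω, ∠Z = −∠Y = -16.36°
I = V/|Z| = 16.9/3838 = 4.403 mA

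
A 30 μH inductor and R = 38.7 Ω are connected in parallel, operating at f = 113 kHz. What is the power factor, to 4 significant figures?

ω = 2πf = 710000 rad/s
X_L = ωL = 21.30 Ω
Parallel: admittances add. Y = 1/R + 1/(jωL)
Y = (0.02584 − j0.04695) S
|Y| = 0.05359 S → |Z| = 1/|Y| = 18.66 Ω, ∠Z = −∠Y = 61.17°
cos φ = cos(61.17°) = 0.4822

0.4822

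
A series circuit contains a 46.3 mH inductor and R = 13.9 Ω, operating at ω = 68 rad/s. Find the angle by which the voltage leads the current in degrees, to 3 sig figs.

12.8°

X_L = ωL = 3.15 Ω
Z = 13.9 + j3.15 Ω
|Z| = √(13.9² + 3.15²) = 14.3 Ω
∠Z = arctan(3.15/13.9) = 12.8°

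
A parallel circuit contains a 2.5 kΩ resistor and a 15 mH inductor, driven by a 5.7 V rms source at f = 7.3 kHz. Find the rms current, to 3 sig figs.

ω = 2πf = 45870 rad/s
X_L = ωL = 688 Ω
Parallel: admittances add. Y = 1/R + 1/(jωL)
Y = (0.000400 − j0.00145) S
|Y| = 0.00151 S → |Z| = 1/|Y| = 663 Ω, ∠Z = −∠Y = 74.6°
I = V/|Z| = 5.7/663 = 8.59 mA

8.59 mA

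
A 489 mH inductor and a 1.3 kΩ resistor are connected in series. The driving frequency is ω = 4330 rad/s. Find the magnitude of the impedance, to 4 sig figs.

X_L = ωL = 2117 Ω
Z = 1300 + j2117 Ω
|Z| = √(1300² + 2117²) = 2485 Ω

2485 Ω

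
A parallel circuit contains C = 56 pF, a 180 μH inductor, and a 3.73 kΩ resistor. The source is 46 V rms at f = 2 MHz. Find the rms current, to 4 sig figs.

17.23 mA

ω = 2πf = 1.257e+07 rad/s
X_L = ωL = 2262 Ω
X_C = 1/(ωC) = 1421 Ω
Parallel: admittances add. Y = 1/R + 1/(jωL) + jωC
Y = (0.0002681 + j0.0002616) S
|Y| = 0.0003746 S → |Z| = 1/|Y| = 2670 Ω, ∠Z = −∠Y = -44.30°
I = V/|Z| = 46/2670 = 17.23 mA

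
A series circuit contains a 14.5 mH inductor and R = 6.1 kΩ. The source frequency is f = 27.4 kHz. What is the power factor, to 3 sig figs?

0.926

ω = 2πf = 172200 rad/s
X_L = ωL = 2500 Ω
Z = 6100 + j2500 Ω
|Z| = √(6100² + 2500²) = 6590 Ω
∠Z = arctan(2500/6100) = 22.3°
cos φ = cos(22.3°) = 0.926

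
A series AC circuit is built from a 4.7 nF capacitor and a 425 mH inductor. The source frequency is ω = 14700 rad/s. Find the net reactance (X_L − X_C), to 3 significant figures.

X_L = ωL = 6250 Ω
X_C = 1/(ωC) = 14500 Ω
X = 6250 − 14500 = -8230 Ω

-8230 Ω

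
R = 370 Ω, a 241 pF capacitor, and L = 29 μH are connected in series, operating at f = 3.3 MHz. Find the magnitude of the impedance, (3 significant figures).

ω = 2πf = 2.073e+07 rad/s
X_L = ωL = 601 Ω
X_C = 1/(ωC) = 200 Ω
Net reactance X = X_L − X_C = 401 Ω
Z = 370 + j401 Ω
|Z| = √(370² + 401²) = 546 Ω

546 Ω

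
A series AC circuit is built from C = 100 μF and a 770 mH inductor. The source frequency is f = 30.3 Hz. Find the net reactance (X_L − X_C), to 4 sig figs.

ω = 2πf = 190.4 rad/s
X_L = ωL = 146.6 Ω
X_C = 1/(ωC) = 52.53 Ω
X = 146.6 − 52.53 = 94.07 Ω

94.07 Ω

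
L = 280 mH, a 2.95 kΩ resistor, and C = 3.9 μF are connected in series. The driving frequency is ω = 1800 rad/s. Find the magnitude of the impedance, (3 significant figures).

2970 Ω

X_L = ωL = 504 Ω
X_C = 1/(ωC) = 142 Ω
Net reactance X = X_L − X_C = 362 Ω
Z = 2950 + j362 Ω
|Z| = √(2950² + 362²) = 2970 Ω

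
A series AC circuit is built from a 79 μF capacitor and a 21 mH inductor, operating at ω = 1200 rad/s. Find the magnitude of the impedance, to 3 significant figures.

X_L = ωL = 25.2 Ω
X_C = 1/(ωC) = 10.5 Ω
Net reactance X = X_L − X_C = 14.7 Ω
Z = j14.7 Ω
|Z| = √(0² + 14.7²) = 14.7 Ω

14.7 Ω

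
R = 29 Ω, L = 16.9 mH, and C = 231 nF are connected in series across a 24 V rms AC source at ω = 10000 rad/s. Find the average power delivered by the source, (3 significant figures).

X_L = ωL = 169 Ω
X_C = 1/(ωC) = 433 Ω
Net reactance X = X_L − X_C = -264 Ω
Z = 29.0 − j264 Ω
|Z| = √(29.0² + 264²) = 265 Ω
∠Z = arctan(-264/29.0) = -83.7°
I = V/|Z| = 90.4 mA
P = VI cos φ = 24 × 0.0904 × cos(-83.7°) = 237 mW

237 mW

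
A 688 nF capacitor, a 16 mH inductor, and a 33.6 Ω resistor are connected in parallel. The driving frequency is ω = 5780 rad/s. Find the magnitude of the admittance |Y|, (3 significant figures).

30.5 mS

X_L = ωL = 92.5 Ω
X_C = 1/(ωC) = 251 Ω
Parallel: admittances add. Y = 1/R + 1/(jωL) + jωC
Y = (0.0298 − j0.00684) S
|Y| = 0.0305 S → |Z| = 1/|Y| = 32.7 Ω, ∠Z = −∠Y = 12.9°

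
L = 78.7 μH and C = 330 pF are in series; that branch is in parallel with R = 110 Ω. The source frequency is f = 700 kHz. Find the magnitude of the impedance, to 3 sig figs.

ω = 2πf = 4.398e+06 rad/s
X_L = ωL = 346 Ω
X_C = 1/(ωC) = 689 Ω
Branch 1: Z₁ = R = 110 Ω
Branch 2 (series LC): Z₂ = j(X_L − X_C) = −j343 Ω
Parallel: Z = Z₁Z₂/(Z₁+Z₂), |Z| = 105 Ω, ∠Z = -17.8°

105 Ω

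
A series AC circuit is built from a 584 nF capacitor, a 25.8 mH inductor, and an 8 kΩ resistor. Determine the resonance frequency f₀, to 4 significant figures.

1.297 kHz

ω₀ = 1/√(LC) = 1/√(0.0258 × 5.84e-07) = 8147 rad/s
f₀ = ω₀/(2π) = 1.297 kHz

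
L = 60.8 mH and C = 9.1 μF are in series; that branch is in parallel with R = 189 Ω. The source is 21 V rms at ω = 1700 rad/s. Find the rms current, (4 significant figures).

553.6 mA

X_L = ωL = 103.4 Ω
X_C = 1/(ωC) = 64.64 Ω
Branch 1: Z₁ = R = 189.0 Ω
Branch 2 (series LC): Z₂ = j(X_L − X_C) = j38.72 Ω
Parallel: Z = Z₁Z₂/(Z₁+Z₂), |Z| = 37.93 Ω, ∠Z = 78.42°
I = V/|Z| = 21/37.93 = 553.6 mA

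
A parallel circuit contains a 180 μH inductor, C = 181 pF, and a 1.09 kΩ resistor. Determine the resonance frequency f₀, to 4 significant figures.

881.7 kHz

ω₀ = 1/√(LC) = 1/√(0.00018 × 1.81e-10) = 5.54e+06 rad/s
f₀ = ω₀/(2π) = 881.7 kHz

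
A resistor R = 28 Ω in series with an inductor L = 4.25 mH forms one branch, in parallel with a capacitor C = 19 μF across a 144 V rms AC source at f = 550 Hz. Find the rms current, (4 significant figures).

ω = 2πf = 3456 rad/s
X_L = ωL = 14.69 Ω
X_C = 1/(ωC) = 15.23 Ω
Branch 1 (R+jX_L): Z₁ = 28.00 + j14.69 Ω, |Z₁| = 31.62 Ω
Branch 2 (−jX_C): Z₂ = −j15.23 Ω
Parallel: Z = Z₁Z₂/(Z₁+Z₂), |Z| = 17.19 Ω, ∠Z = -61.21°
I = V/|Z| = 144/17.19 = 8.375 A

8.375 A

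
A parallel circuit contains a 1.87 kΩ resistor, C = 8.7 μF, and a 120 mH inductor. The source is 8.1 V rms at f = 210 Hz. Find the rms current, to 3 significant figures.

42.0 mA

ω = 2πf = 1319 rad/s
X_L = ωL = 158 Ω
X_C = 1/(ωC) = 87.1 Ω
Parallel: admittances add. Y = 1/R + 1/(jωL) + jωC
Y = (0.000535 + j0.00516) S
|Y| = 0.00519 S → |Z| = 1/|Y| = 193 Ω, ∠Z = −∠Y = -84.1°
I = V/|Z| = 8.1/193 = 42.0 mA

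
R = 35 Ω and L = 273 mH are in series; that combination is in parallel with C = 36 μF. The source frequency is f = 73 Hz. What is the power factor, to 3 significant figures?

ω = 2πf = 458.7 rad/s
X_L = ωL = 125 Ω
X_C = 1/(ωC) = 60.6 Ω
Branch 1 (R+jX_L): Z₁ = 35.0 + j125 Ω, |Z₁| = 130 Ω
Branch 2 (−jX_C): Z₂ = −j60.6 Ω
Parallel: Z = Z₁Z₂/(Z₁+Z₂), |Z| = 107 Ω, ∠Z = -77.2°
cos φ = cos(-77.2°) = 0.222

0.222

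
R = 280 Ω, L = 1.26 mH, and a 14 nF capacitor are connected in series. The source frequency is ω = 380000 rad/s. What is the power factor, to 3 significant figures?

X_L = ωL = 479 Ω
X_C = 1/(ωC) = 188 Ω
Net reactance X = X_L − X_C = 291 Ω
Z = 280 + j291 Ω
|Z| = √(280² + 291²) = 404 Ω
∠Z = arctan(291/280) = 46.1°
cos φ = cos(46.1°) = 0.694

0.694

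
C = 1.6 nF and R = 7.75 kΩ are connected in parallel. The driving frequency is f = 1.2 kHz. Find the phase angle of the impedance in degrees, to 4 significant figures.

-5.341°

ω = 2πf = 7540 rad/s
X_C = 1/(ωC) = 82890 Ω
Parallel: admittances add. Y = 1/R + jωC
Y = (0.0001290 + j1.206e-05) S
|Y| = 0.0001296 S → |Z| = 1/|Y| = 7716 Ω, ∠Z = −∠Y = -5.341°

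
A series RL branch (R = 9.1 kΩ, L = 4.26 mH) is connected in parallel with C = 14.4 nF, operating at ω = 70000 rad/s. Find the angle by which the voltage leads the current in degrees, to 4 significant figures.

-83.76°

X_L = ωL = 298.2 Ω
X_C = 1/(ωC) = 992.1 Ω
Branch 1 (R+jX_L): Z₁ = 9100 + j298.2 Ω, |Z₁| = 9105 Ω
Branch 2 (−jX_C): Z₂ = −j992.1 Ω
Parallel: Z = Z₁Z₂/(Z₁+Z₂), |Z| = 989.7 Ω, ∠Z = -83.76°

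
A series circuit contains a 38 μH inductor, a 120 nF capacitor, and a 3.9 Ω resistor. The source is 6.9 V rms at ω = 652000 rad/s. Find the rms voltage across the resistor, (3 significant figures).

2.13 V

X_L = ωL = 24.8 Ω
X_C = 1/(ωC) = 12.8 Ω
Net reactance X = X_L − X_C = 12.0 Ω
Z = 3.90 + j12.0 Ω
|Z| = √(3.90² + 12.0²) = 12.6 Ω
I = V/|Z| = 547 mA
V_R = I·|Z_R| = 0.547 × 3.90 = 2.13 V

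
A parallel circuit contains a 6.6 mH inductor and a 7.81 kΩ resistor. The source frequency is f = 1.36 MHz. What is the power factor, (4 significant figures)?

ω = 2πf = 8.545e+06 rad/s
X_L = ωL = 56400 Ω
Parallel: admittances add. Y = 1/R + 1/(jωL)
Y = (0.0001280 − j1.773e-05) S
|Y| = 0.0001293 S → |Z| = 1/|Y| = 7736 Ω, ∠Z = −∠Y = 7.884°
cos φ = cos(7.884°) = 0.9905

0.9905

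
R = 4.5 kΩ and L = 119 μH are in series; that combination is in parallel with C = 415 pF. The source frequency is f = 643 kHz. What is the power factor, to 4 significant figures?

ω = 2πf = 4.04e+06 rad/s
X_L = ωL = 480.8 Ω
X_C = 1/(ωC) = 596.4 Ω
Branch 1 (R+jX_L): Z₁ = 4500 + j480.8 Ω, |Z₁| = 4526 Ω
Branch 2 (−jX_C): Z₂ = −j596.4 Ω
Parallel: Z = Z₁Z₂/(Z₁+Z₂), |Z| = 599.6 Ω, ∠Z = -82.43°
cos φ = cos(-82.43°) = 0.1317

0.1317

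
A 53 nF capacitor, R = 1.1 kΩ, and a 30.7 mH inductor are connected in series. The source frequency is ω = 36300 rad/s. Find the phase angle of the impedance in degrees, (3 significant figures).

28.4°

X_L = ωL = 1110 Ω
X_C = 1/(ωC) = 520 Ω
Net reactance X = X_L − X_C = 595 Ω
Z = 1100 + j595 Ω
|Z| = √(1100² + 595²) = 1250 Ω
∠Z = arctan(595/1100) = 28.4°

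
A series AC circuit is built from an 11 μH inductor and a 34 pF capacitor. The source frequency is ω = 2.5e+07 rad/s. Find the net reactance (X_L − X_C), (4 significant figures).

-901.5 Ω

X_L = ωL = 275.0 Ω
X_C = 1/(ωC) = 1176 Ω
X = 275.0 − 1176 = -901.5 Ω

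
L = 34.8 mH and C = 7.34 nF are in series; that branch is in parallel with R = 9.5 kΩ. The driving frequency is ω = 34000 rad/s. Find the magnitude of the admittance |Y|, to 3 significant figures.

X_L = ωL = 1180 Ω
X_C = 1/(ωC) = 4010 Ω
Branch 1: Z₁ = R = 9500 Ω
Branch 2 (series LC): Z₂ = j(X_L − X_C) = −j2820 Ω
Parallel: Z = Z₁Z₂/(Z₁+Z₂), |Z| = 2710 Ω, ∠Z = -73.4°
|Y| = 1/|Z| = 369 μS

369 μS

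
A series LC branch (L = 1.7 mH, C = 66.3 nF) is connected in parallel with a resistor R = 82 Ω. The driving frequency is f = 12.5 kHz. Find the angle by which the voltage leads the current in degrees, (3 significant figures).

ω = 2πf = 78540 rad/s
X_L = ωL = 134 Ω
X_C = 1/(ωC) = 192 Ω
Branch 1: Z₁ = R = 82.0 Ω
Branch 2 (series LC): Z₂ = j(X_L − X_C) = −j58.5 Ω
Parallel: Z = Z₁Z₂/(Z₁+Z₂), |Z| = 47.6 Ω, ∠Z = -54.5°

-54.5°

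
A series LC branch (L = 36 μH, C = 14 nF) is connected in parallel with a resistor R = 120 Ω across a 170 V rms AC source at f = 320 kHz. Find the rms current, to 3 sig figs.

4.83 A

ω = 2πf = 2.011e+06 rad/s
X_L = ωL = 72.4 Ω
X_C = 1/(ωC) = 35.5 Ω
Branch 1: Z₁ = R = 120 Ω
Branch 2 (series LC): Z₂ = j(X_L − X_C) = j36.9 Ω
Parallel: Z = Z₁Z₂/(Z₁+Z₂), |Z| = 35.2 Ω, ∠Z = 72.9°
I = V/|Z| = 170/35.2 = 4.83 A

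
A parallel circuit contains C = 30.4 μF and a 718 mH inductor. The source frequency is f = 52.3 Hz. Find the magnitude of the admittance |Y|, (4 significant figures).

5.751 mS

ω = 2πf = 328.6 rad/s
X_L = ωL = 235.9 Ω
X_C = 1/(ωC) = 100.1 Ω
Parallel: admittances add. Y = 1/(jωL) + jωC
Y = (0 + j0.005751) S
|Y| = 0.005751 S → |Z| = 1/|Y| = 173.9 Ω, ∠Z = −∠Y = -90.00°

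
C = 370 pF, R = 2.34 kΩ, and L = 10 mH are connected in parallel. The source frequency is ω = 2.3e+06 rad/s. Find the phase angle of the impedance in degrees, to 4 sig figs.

X_L = ωL = 23000 Ω
X_C = 1/(ωC) = 1175 Ω
Parallel: admittances add. Y = 1/R + 1/(jωL) + jωC
Y = (0.0004274 + j0.0008075) S
|Y| = 0.0009136 S → |Z| = 1/|Y| = 1095 Ω, ∠Z = −∠Y = -62.11°

-62.11°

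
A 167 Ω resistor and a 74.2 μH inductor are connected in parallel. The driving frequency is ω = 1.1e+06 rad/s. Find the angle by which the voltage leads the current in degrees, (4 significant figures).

X_L = ωL = 81.62 Ω
Parallel: admittances add. Y = 1/R + 1/(jωL)
Y = (0.005988 − j0.01225) S
|Y| = 0.01364 S → |Z| = 1/|Y| = 73.33 Ω, ∠Z = −∠Y = 63.95°

63.95°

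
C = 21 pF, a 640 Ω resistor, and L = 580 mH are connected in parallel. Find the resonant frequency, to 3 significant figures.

45.6 kHz

ω₀ = 1/√(LC) = 1/√(0.58 × 2.1e-11) = 286500 rad/s
f₀ = ω₀/(2π) = 45.6 kHz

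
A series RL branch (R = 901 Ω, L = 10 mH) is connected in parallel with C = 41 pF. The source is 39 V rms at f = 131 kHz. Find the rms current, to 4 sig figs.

3.405 mA

ω = 2πf = 823100 rad/s
X_L = ωL = 8231 Ω
X_C = 1/(ωC) = 29630 Ω
Branch 1 (R+jX_L): Z₁ = 901.0 + j8231 Ω, |Z₁| = 8280 Ω
Branch 2 (−jX_C): Z₂ = −j29630 Ω
Parallel: Z = Z₁Z₂/(Z₁+Z₂), |Z| = 11450 Ω, ∠Z = 81.34°
I = V/|Z| = 39/11450 = 3.405 mA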